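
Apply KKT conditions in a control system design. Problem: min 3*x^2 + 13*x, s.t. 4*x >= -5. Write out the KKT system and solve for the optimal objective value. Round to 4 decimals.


Step 1: Try lambda = 0 (constraint inactive).
x_unc = -13/(2*3) = -2.1667
Check: 4*-2.1667 = -8.6668 < -5 -- violated!
Step 2: Constraint must be active: 4*x = -5
x* = -5/4 = -1.25
lambda = (2*3*(-1.25) + 13)/4 = 1.375
Step 3: Compute optimal value.
f(x*) = 3*(-1.25)^2 + 13*(-1.25) = -11.5625


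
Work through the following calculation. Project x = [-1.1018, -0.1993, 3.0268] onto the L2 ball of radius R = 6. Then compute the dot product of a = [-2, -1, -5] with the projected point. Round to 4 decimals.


Step 1: Compute ||x|| (intermediates to 6 decimals).
||x|| = sqrt((-1.1018)^2 + (-0.1993)^2 + 3.0268^2) = 3.227259
Step 2: Project.
Since ||x|| <= R, proj = x (no scaling needed).
proj(x) = [-1.1018, -0.1993, 3.0268]
Step 3: Dot product.
a^T * proj(x) = -2*(-1.1018) - 1*(-0.1993) - 5*3.0268 = -12.7311


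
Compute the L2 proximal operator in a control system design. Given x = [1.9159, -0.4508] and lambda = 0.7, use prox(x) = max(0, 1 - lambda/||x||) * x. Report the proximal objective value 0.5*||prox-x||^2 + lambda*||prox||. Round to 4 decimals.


Step 1: Compute ||x||.
||x|| = 1.9682
Step 2: Compute scaling factor.
scale = max(0, 1 - 0.7/1.9682) = 0.6443
Step 3: prox(x) = [1.2345, -0.2905]
||prox(x)|| = 1.2682
Step 4: Proximal objective.
0.5*||prox-x||^2 = 0.245
lambda*||prox|| = 0.8877
Total = 1.1328


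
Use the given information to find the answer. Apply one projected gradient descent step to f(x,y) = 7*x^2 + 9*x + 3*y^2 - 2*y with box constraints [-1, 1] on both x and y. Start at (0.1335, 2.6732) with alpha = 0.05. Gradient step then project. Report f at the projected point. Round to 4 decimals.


Step 1: Compute gradient at (0.1335, 2.6732).
grad_x = 2*7*0.1335 + 9 = 10.869
grad_y = 2*3*2.6732 - 2 = 14.0392
Step 2: Gradient step.
x_raw = 0.1335 - 0.05*10.869 = -0.41
y_raw = 2.6732 - 0.05*14.0392 = 1.9712
Step 3: Project onto [-1, 1].
x_proj = clip(-0.41) = -0.41
y_proj = clip(1.9712) = 1.0
Step 4: Evaluate f.
f(-0.41, 1.0) = -1.5131


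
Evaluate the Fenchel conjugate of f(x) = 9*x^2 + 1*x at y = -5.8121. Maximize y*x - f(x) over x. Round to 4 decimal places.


f*(y) = sup_x {y*x - a*x^2 - b*x} = sup_x {(y-b)*x - a*x^2}
FOC: (y - b) - 2a*x = 0 => x* = (y - b)/(2a)
x* = (-5.8121 - 1)/(2*9) = -0.3785
f*(-5.8121) = (y-b)^2/(4a) = (-5.8121 - 1)^2/(4*9)
= 46.4047/36 = 1.289


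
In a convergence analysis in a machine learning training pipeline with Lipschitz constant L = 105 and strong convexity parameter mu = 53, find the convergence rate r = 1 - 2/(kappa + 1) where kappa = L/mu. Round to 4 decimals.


Step 1: Compute the condition number.
kappa = L/mu = 105/53 = 1.9811
Step 2: Compute the convergence rate.
r = 1 - 2/(kappa + 1) = 1 - 2*mu/(L + mu) = (L - mu)/(L + mu) = 52/158 = 0.3291


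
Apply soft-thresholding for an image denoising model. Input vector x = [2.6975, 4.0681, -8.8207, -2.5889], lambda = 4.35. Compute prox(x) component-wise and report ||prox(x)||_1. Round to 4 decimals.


Soft-thresholding with lambda = 4.35:
prox(2.6975) = sign(2.6975)*max(|2.6975| - 4.35, 0) = 0.0
prox(4.0681) = sign(4.0681)*max(|4.0681| - 4.35, 0) = 0.0
prox(-8.8207) = sign(-8.8207)*max(|-8.8207| - 4.35, 0) = -4.4707
prox(-2.5889) = sign(-2.5889)*max(|-2.5889| - 4.35, 0) = 0.0
prox(x) = [0.0, 0.0, -4.4707, 0.0]
||prox(x)||_1 = 0.0 + 0.0 + 4.4707 + 0.0 = 4.4707


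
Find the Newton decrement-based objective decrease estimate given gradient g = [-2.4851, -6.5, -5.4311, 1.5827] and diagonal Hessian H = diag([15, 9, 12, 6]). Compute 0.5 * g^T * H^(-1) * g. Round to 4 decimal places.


Step 1: H is diagonal, so H^(-1) * g = [-0.1657, -0.7222, -0.4526, 0.2638].
Step 2: g^T H^(-1) g = sum_i g_i^2 / H_ii
  = (-2.4851)^2/15 + (-6.5)^2/9 + (-5.4311)^2/12 + (1.5827)^2/6
  = 0.4117 + 4.6944 + 2.4581 + 0.4175 = 7.9817
Step 3: Objective decrease = 0.5 * g^T H^(-1) g = 3.9909


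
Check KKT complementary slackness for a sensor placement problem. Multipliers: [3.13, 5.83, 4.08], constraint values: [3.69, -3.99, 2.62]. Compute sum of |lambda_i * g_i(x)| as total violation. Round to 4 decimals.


KKT complementary slackness check:
lambda_1 * g_1 = 3.13 * 3.69 = 11.5497
lambda_2 * g_2 = 5.83 * -3.99 = -23.2617
lambda_3 * g_3 = 4.08 * 2.62 = 10.6896
Total violation = 11.5497 + 23.2617 + 10.6896 = 45.501


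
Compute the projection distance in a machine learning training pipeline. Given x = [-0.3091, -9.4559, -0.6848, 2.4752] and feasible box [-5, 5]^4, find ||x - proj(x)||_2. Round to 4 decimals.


Project each component onto [-5, 5].
clip(-0.3091) = -0.3091, clip(-9.4559) = -5.0, clip(-0.6848) = -0.6848, clip(2.4752) = 2.4752
Projection = [-0.3091, -5.0, -0.6848, 2.4752]
Squared diffs: [0.0, 19.855, 0.0, 0.0]
Distance = sqrt(19.855) = 4.4559


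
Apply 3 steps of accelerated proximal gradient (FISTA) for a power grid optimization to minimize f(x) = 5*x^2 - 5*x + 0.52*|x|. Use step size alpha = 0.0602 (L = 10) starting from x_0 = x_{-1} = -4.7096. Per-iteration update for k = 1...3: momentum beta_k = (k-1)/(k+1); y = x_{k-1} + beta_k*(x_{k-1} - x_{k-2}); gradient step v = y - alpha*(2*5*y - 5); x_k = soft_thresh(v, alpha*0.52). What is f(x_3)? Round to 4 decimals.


FISTA on f(x) = 5*x^2 - 5*x + 0.52*|x|
L = 10, alpha = 0.0602
Iteration 1: beta = 0.0, y = -4.7096 + 0.0*(-4.7096 + 4.7096) = -4.7096
  grad(y) = -52.096, v = y - alpha*grad = -1.5734
  prox(v) = soft_thresh(-1.5734, 0.0313) = -1.5421
Iteration 2: beta = 0.3333, y = -1.5421 + 0.3333*(-1.5421 + 4.7096) = -0.4863
  grad(y) = -9.8629, v = y - alpha*grad = 0.1075
  prox(v) = soft_thresh(0.1075, 0.0313) = 0.0762
Iteration 3: beta = 0.5, y = 0.0762 + 0.5*(0.0762 + 1.5421) = 0.8853
  grad(y) = 3.8529, v = y - alpha*grad = 0.6533
  prox(v) = soft_thresh(0.6533, 0.0313) = 0.622
f(x_3) = 5*0.622^2 - 5*0.622 + 0.52*|0.622| = -0.8521


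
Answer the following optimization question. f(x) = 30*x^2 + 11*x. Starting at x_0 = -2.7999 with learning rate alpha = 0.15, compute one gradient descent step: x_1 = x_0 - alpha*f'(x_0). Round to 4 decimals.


We compute the gradient at x_0 and apply the update.
f'(x) = 60*x + 11
f'(-2.7999) = 60*-2.7999 + 11 = -156.994
x_1 = -2.7999 - 0.15*-156.994 = 20.7492


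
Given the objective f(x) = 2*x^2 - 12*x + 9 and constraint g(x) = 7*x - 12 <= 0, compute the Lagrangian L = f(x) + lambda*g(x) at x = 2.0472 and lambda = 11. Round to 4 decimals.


Step 1: Evaluate f(x).
f(2.0472) = 2*2.0472^2 - 12*2.0472 + 9 = -7.1843
Step 2: Evaluate g(x).
g(2.0472) = 7*2.0472 - 12 = 2.3304
Step 3: Compute Lagrangian.
L = -7.1843 + 11*2.3304 = 18.4501


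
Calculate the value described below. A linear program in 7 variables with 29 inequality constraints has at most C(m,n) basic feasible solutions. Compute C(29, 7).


Each vertex corresponds to some choice of n active constraints out of m, so the number of vertices is at most C(m, n) = m! / (n!(m-n)!).
m = 29, n = 7
Numerator: 29 * 28 * 27 * 26 * 25 * 24 * 23
Denominator: 7! = 5040
C(29, 7) = 1560780


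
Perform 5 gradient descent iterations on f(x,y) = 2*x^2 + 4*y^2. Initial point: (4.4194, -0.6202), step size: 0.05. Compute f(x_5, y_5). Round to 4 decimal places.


Gradient descent on f(x,y) = 2*x^2 + 4*y^2.
Starting point: (4.4194, -0.6202), alpha = 0.05
Step 1: grad_x = 2*2*4.4194 = 17.6776, grad_y = 2*4*-0.6202 = -4.9616
  x_1 = 4.4194 - 0.05*17.6776 = 3.5355
  y_1 = -0.6202 - 0.05*-4.9616 = -0.3721
Step 2: grad_x = 2*2*3.5355 = 14.1421, grad_y = 2*4*-0.3721 = -2.977
  x_2 = 3.5355 - 0.05*14.1421 = 2.8284
  y_2 = -0.3721 - 0.05*-2.977 = -0.2233
Step 3: grad_x = 2*2*2.8284 = 11.3137, grad_y = 2*4*-0.2233 = -1.7862
  x_3 = 2.8284 - 0.05*11.3137 = 2.2627
  y_3 = -0.2233 - 0.05*-1.7862 = -0.134
Step 4: grad_x = 2*2*2.2627 = 9.0509, grad_y = 2*4*-0.134 = -1.0717
  x_4 = 2.2627 - 0.05*9.0509 = 1.8102
  y_4 = -0.134 - 0.05*-1.0717 = -0.0804
Step 5: grad_x = 2*2*1.8102 = 7.2407, grad_y = 2*4*-0.0804 = -0.643
  x_5 = 1.8102 - 0.05*7.2407 = 1.4481
  y_5 = -0.0804 - 0.05*-0.643 = -0.0482
f(1.4481, -0.0482) = 2*1.4481^2 + 4*(-0.0482)^2 = 4.2036


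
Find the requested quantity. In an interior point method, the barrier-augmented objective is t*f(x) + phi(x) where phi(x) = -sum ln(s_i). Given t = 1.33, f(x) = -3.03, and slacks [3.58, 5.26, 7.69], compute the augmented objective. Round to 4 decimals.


Step 1: Compute log-barrier.
ln values: [1.2754, 1.6601, 2.0399]
phi = -(1.2754 + 1.6601 + 2.0399) = -4.9754
Step 2: Compute augmented objective.
t*f(x) = 1.33*-3.03 = -4.0299
Total = -4.0299 - 4.9754 = -9.0053


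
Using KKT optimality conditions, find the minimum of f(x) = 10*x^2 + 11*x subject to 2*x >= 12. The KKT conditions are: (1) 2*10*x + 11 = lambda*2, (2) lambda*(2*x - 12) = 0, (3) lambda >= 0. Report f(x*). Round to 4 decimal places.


Step 1: Try lambda = 0 (constraint inactive).
x_unc = -11/(2*10) = -0.55
Check: 2*-0.55 = -1.1 < 12 -- violated!
Step 2: Constraint must be active: 2*x = 12
x* = 12/2 = 6.0
lambda = (2*10*6.0 + 11)/2 = 65.5
Step 3: Compute optimal value.
f(x*) = 10*6.0^2 + 11*6.0 = 426.0


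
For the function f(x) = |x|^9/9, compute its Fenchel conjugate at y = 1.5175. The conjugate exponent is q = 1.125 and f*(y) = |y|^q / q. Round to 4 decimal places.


The conjugate exponent q satisfies 1/p + 1/q = 1.
p = 9, so q = 9/(9 - 1) = 1.125
|y|^q = 1.5175^1.125 = 1.5987
f*(1.5175) = 1.5987 / 1.125 = 1.4211


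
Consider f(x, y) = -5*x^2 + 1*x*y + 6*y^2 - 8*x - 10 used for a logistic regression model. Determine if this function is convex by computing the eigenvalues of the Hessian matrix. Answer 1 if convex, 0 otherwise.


The Hessian of f(x,y) = -5*x^2 + 1*x*y + 6*y^2 - 8*x - 10 is:
H = [[-10, 1], [1, 12]]
Trace = -10 + 12 = 2
Determinant = -10*12 - (1)^2 = -121
Discriminant = (2)^2 - 4*-121 = 488.0
Eigenvalues: lambda_1 = -10.0454, lambda_2 = 12.0454
The function is not convex.

0


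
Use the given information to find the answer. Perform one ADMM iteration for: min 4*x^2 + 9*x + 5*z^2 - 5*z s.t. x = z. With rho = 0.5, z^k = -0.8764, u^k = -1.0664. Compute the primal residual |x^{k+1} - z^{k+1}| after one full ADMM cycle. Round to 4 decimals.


ADMM iteration with rho = 0.5, z^k = -0.8764, u^k = -1.0664
Step 1: x-update.
Minimize 4*x^2 + 9*x + (0.5/2)*(x + 0.8764 - 1.0664)^2
FOC: (2*4 + 0.5)*x = -9 + 0.5*(-0.8764 + 1.0664)
x^{k+1} = -1.0476
Step 2: z-update.
Minimize 5*z^2 - 5*z + (0.5/2)*(-1.0476 - z - 1.0664)^2
FOC: (2*5 + 0.5)*z = 5 + 0.5*(-1.0476 - 1.0664)
z^{k+1} = 0.3755
Step 3: u-update.
u^{k+1} = -1.0664 - 1.0476 - 0.3755 = -2.4896
Step 4: Primal residual = |-1.0476 - 0.3755| = 1.4232


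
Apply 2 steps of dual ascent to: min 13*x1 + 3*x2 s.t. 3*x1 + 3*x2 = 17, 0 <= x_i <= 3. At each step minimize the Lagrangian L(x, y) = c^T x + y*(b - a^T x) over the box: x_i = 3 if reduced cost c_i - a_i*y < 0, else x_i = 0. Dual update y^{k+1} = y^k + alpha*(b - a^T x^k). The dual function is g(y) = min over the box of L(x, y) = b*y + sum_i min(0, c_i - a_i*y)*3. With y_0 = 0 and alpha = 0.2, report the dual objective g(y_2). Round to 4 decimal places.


Dual ascent for LP: min 13*x1 + 3*x2, 3*x1 + 3*x2 = 17, 0 <= x_i <= 3
Step 1: y^k = 0.0, reduced costs: (13.0, 3.0)
  x^k = (0.0, 0.0), subgradient = b - a^T x = 17.0
  y^{k+1} = 0.0 + 0.2*17.0 = 3.4
Step 2: y^k = 3.4, reduced costs: (2.8, -7.2)
  x^k = (0.0, 3.0), subgradient = b - a^T x = 8.0
  y^{k+1} = 3.4 + 0.2*8.0 = 5.0
Dual objective at y_2 = 5.0: reduced costs (-2.0, -12.0), box minimizer x = (3.0, 3.0)
g(y_2) = b*y + (c1 - a1*y)*x1 + (c2 - a2*y)*x2 = 17*5.0 + (-2.0)*3.0 + (-12.0)*3.0 = 85.0 - 6.0 - 36.0 = 43.0


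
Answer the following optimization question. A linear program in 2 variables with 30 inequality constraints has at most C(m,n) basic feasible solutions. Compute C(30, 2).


Each vertex corresponds to some choice of n active constraints out of m, so the number of vertices is at most C(m, n) = m! / (n!(m-n)!).
m = 30, n = 2
Numerator: 30 * 29
Denominator: 2! = 2
C(30, 2) = 435


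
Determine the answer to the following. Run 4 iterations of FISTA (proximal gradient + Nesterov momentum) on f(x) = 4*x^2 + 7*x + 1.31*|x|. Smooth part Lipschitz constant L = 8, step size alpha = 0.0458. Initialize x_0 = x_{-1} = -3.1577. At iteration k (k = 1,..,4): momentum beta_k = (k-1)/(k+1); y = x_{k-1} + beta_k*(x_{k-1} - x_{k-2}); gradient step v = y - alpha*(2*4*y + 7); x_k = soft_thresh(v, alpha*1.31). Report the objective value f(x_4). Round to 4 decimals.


FISTA on f(x) = 4*x^2 + 7*x + 1.31*|x|
L = 8, alpha = 0.0458
Iteration 1: beta = 0.0, y = -3.1577 + 0.0*(-3.1577 + 3.1577) = -3.1577
  grad(y) = -18.2616, v = y - alpha*grad = -2.3213
  prox(v) = soft_thresh(-2.3213, 0.06) = -2.2613
Iteration 2: beta = 0.3333, y = -2.2613 + 0.3333*(-2.2613 + 3.1577) = -1.9625
  grad(y) = -8.7002, v = y - alpha*grad = -1.5641
  prox(v) = soft_thresh(-1.5641, 0.06) = -1.5041
Iteration 3: beta = 0.5, y = -1.5041 + 0.5*(-1.5041 + 2.2613) = -1.1254
  grad(y) = -2.0034, v = y - alpha*grad = -1.0337
  prox(v) = soft_thresh(-1.0337, 0.06) = -0.9737
Iteration 4: beta = 0.6, y = -0.9737 + 0.6*(-0.9737 + 1.5041) = -0.6554
  grad(y) = 1.7565, v = y - alpha*grad = -0.7359
  prox(v) = soft_thresh(-0.7359, 0.06) = -0.6759
f(x_4) = 4*(-0.6759)^2 + 7*(-0.6759) + 1.31*|-0.6759| = -2.0185


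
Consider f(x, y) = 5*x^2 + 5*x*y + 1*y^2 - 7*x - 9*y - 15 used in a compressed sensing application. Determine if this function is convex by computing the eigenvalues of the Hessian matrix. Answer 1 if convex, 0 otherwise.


The Hessian of f(x,y) = 5*x^2 + 5*x*y + 1*y^2 - 7*x - 9*y - 15 is:
H = [[10, 5], [5, 2]]
Trace = 10 + 2 = 12
Determinant = 10*2 - (5)^2 = -5
Discriminant = (12)^2 - 4*-5 = 164.0
Eigenvalues: lambda_1 = -0.4031, lambda_2 = 12.4031
The function is not convex.

0


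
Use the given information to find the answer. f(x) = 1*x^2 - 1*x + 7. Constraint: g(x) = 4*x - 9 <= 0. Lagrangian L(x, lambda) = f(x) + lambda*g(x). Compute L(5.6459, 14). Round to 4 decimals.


Step 1: Evaluate f(x).
f(5.6459) = 1*5.6459^2 - 1*5.6459 + 7 = 33.2303
Step 2: Evaluate g(x).
g(5.6459) = 4*5.6459 - 9 = 13.5836
Step 3: Compute Lagrangian.
L = 33.2303 + 14*13.5836 = 223.4007


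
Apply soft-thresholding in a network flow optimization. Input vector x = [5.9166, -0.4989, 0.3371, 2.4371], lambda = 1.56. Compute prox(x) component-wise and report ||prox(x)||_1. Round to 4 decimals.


Soft-thresholding with lambda = 1.56:
prox(5.9166) = sign(5.9166)*max(|5.9166| - 1.56, 0) = 4.3566
prox(-0.4989) = sign(-0.4989)*max(|-0.4989| - 1.56, 0) = 0.0
prox(0.3371) = sign(0.3371)*max(|0.3371| - 1.56, 0) = 0.0
prox(2.4371) = sign(2.4371)*max(|2.4371| - 1.56, 0) = 0.8771
prox(x) = [4.3566, 0.0, 0.0, 0.8771]
||prox(x)||_1 = 4.3566 + 0.0 + 0.0 + 0.8771 = 5.2337


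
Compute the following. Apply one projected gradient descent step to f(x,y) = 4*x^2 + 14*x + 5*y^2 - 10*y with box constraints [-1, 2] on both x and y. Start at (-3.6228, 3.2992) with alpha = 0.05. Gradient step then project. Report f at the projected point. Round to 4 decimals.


Step 1: Compute gradient at (-3.6228, 3.2992).
grad_x = 2*4*-3.6228 + 14 = -14.9824
grad_y = 2*5*3.2992 - 10 = 22.992
Step 2: Gradient step.
x_raw = -3.6228 - 0.05*-14.9824 = -2.8737
y_raw = 3.2992 - 0.05*22.992 = 2.1496
Step 3: Project onto [-1, 2].
x_proj = clip(-2.8737) = -1.0
y_proj = clip(2.1496) = 2.0
Step 4: Evaluate f.
f(-1.0, 2.0) = -10.0


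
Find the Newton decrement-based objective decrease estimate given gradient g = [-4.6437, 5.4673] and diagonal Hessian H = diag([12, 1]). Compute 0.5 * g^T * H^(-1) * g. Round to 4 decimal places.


Step 1: H is diagonal, so H^(-1) * g = [-0.387, 5.4673].
Step 2: g^T H^(-1) g = sum_i g_i^2 / H_ii
  = (-4.6437)^2/12 + (5.4673)^2/1
  = 1.797 + 29.8914 = 31.6884
Step 3: Objective decrease = 0.5 * g^T H^(-1) g = 15.8442


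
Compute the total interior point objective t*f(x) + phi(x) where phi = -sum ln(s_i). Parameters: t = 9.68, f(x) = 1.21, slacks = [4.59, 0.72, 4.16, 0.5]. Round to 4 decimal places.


Step 1: Compute log-barrier.
ln values: [1.5239, -0.3285, 1.4255, -0.6931]
phi = -(1.5239 - 0.3285 + 1.4255 - 0.6931) = -1.9277
Step 2: Compute augmented objective.
t*f(x) = 9.68*1.21 = 11.7128
Total = 11.7128 - 1.9277 = 9.7851


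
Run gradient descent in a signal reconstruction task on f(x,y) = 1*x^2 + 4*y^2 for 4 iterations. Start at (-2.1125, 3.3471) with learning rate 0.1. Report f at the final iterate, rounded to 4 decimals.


Gradient descent on f(x,y) = 1*x^2 + 4*y^2.
Starting point: (-2.1125, 3.3471), alpha = 0.1
Step 1: grad_x = 2*1*-2.1125 = -4.225, grad_y = 2*4*3.3471 = 26.7768
  x_1 = -2.1125 - 0.1*-4.225 = -1.69
  y_1 = 3.3471 - 0.1*26.7768 = 0.6694
Step 2: grad_x = 2*1*-1.69 = -3.38, grad_y = 2*4*0.6694 = 5.3554
  x_2 = -1.69 - 0.1*-3.38 = -1.352
  y_2 = 0.6694 - 0.1*5.3554 = 0.1339
Step 3: grad_x = 2*1*-1.352 = -2.704, grad_y = 2*4*0.1339 = 1.0711
  x_3 = -1.352 - 0.1*-2.704 = -1.0816
  y_3 = 0.1339 - 0.1*1.0711 = 0.0268
Step 4: grad_x = 2*1*-1.0816 = -2.1632, grad_y = 2*4*0.0268 = 0.2142
  x_4 = -1.0816 - 0.1*-2.1632 = -0.8653
  y_4 = 0.0268 - 0.1*0.2142 = 0.0054
f(-0.8653, 0.0054) = 1*(-0.8653)^2 + 4*0.0054^2 = 0.7488


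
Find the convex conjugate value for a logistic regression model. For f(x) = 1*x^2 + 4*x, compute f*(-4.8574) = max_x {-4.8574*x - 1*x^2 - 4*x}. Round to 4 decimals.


f*(y) = sup_x {y*x - a*x^2 - b*x} = sup_x {(y-b)*x - a*x^2}
FOC: (y - b) - 2a*x = 0 => x* = (y - b)/(2a)
x* = (-4.8574 - 4)/(2*1) = -4.4287
f*(-4.8574) = (y-b)^2/(4a) = (-4.8574 - 4)^2/(4*1)
= 78.4535/4 = 19.6134


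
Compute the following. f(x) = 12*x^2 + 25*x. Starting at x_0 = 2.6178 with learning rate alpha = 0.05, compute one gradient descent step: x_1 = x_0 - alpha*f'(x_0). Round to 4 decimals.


We compute the gradient at x_0 and apply the update.
f'(x) = 24*x + 25
f'(2.6178) = 24*2.6178 + 25 = 87.8272
x_1 = 2.6178 - 0.05*87.8272 = -1.7736


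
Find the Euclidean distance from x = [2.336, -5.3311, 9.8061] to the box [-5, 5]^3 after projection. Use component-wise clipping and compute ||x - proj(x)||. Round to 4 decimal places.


Project each component onto [-5, 5].
clip(2.336) = 2.336, clip(-5.3311) = -5.0, clip(9.8061) = 5.0
Projection = [2.336, -5.0, 5.0]
Squared diffs: [0.0, 0.1096, 23.0986]
Distance = sqrt(23.2082) = 4.8175


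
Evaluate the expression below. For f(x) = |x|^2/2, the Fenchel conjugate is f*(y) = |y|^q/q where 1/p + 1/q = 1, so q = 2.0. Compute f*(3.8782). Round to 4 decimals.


The conjugate exponent q satisfies 1/p + 1/q = 1.
p = 2, so q = 2/(2 - 1) = 2.0
|y|^q = 3.8782^2.0 = 15.0404
f*(3.8782) = 15.0404 / 2.0 = 7.5202


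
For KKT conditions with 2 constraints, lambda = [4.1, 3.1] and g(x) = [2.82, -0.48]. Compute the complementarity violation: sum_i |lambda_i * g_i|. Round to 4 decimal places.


KKT complementary slackness check:
lambda_1 * g_1 = 4.1 * 2.82 = 11.562
lambda_2 * g_2 = 3.1 * -0.48 = -1.488
Total violation = 11.562 + 1.488 = 13.05


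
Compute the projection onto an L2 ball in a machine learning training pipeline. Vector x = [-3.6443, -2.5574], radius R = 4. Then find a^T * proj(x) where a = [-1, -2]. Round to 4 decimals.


Step 1: Compute ||x|| (intermediates to 6 decimals).
||x|| = sqrt((-3.6443)^2 + (-2.5574)^2) = 4.452103
Step 2: Project.
Since ||x|| > R, scale = R/||x|| = 4/4.452103 = 0.898452, proj(x) = scale * x
proj(x) = [-3.274229, -2.297701]
Step 3: Dot product.
a^T * proj(x) = -1*(-3.274229) - 2*(-2.297701) = 7.8696


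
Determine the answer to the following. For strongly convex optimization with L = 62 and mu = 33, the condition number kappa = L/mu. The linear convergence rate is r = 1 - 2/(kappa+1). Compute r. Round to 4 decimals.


Step 1: Compute the condition number.
kappa = L/mu = 62/33 = 1.8788
Step 2: Compute the convergence rate.
r = 1 - 2/(kappa + 1) = 1 - 2*mu/(L + mu) = (L - mu)/(L + mu) = 29/95 = 0.3053


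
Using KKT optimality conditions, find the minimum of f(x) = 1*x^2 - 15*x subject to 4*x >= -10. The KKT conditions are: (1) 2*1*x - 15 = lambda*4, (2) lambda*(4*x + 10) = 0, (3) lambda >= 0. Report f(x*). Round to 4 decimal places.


Step 1: Try lambda = 0 (constraint inactive).
Stationarity: 2*1*x - 15 = 0
x* = 15/(2*1) = 7.5
Check constraint: 4*7.5 = 30.0 >= -10 -- satisfied.
Step 2: Compute optimal value.
f(x*) = 1*7.5^2 - 15*7.5 = -56.25


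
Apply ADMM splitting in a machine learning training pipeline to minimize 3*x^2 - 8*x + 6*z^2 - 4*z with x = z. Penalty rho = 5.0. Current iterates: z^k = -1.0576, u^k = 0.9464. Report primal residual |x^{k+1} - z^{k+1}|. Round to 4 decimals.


ADMM iteration with rho = 5.0, z^k = -1.0576, u^k = 0.9464
Step 1: x-update.
Minimize 3*x^2 - 8*x + (5.0/2)*(x + 1.0576 + 0.9464)^2
FOC: (2*3 + 5.0)*x = 8 + 5.0*(-1.0576 - 0.9464)
x^{k+1} = -0.1836
Step 2: z-update.
Minimize 6*z^2 - 4*z + (5.0/2)*(-0.1836 - z + 0.9464)^2
FOC: (2*6 + 5.0)*z = 4 + 5.0*(-0.1836 + 0.9464)
z^{k+1} = 0.4596
Step 3: u-update.
u^{k+1} = 0.9464 - 0.1836 - 0.4596 = 0.3031
Step 4: Primal residual = |-0.1836 - 0.4596| = 0.6433


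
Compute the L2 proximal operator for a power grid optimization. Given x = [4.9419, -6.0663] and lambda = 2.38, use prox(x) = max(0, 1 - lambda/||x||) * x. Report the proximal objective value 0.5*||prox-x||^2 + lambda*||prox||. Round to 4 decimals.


Step 1: Compute ||x||.
||x|| = 7.8245
Step 2: Compute scaling factor.
scale = max(0, 1 - 2.38/7.8245) = 0.6958
Step 3: prox(x) = [3.4387, -4.2211]
||prox(x)|| = 5.4445
Step 4: Proximal objective.
0.5*||prox-x||^2 = 2.8322
lambda*||prox|| = 12.9579
Total = 15.79


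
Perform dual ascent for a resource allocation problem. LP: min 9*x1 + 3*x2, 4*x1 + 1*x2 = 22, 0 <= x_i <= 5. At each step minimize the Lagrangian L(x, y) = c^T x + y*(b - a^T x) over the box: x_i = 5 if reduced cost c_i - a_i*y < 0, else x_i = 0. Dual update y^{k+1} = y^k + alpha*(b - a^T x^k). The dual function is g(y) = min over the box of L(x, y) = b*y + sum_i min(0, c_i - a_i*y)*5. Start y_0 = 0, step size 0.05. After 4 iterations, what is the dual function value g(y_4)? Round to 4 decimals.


Dual ascent for LP: min 9*x1 + 3*x2, 4*x1 + 1*x2 = 22, 0 <= x_i <= 5
Step 1: y^k = 0.0, reduced costs: (9.0, 3.0)
  x^k = (0.0, 0.0), subgradient = b - a^T x = 22.0
  y^{k+1} = 0.0 + 0.05*22.0 = 1.1
Step 2: y^k = 1.1, reduced costs: (4.6, 1.9)
  x^k = (0.0, 0.0), subgradient = b - a^T x = 22.0
  y^{k+1} = 1.1 + 0.05*22.0 = 2.2
Step 3: y^k = 2.2, reduced costs: (0.2, 0.8)
  x^k = (0.0, 0.0), subgradient = b - a^T x = 22.0
  y^{k+1} = 2.2 + 0.05*22.0 = 3.3
Step 4: y^k = 3.3, reduced costs: (-4.2, -0.3)
  x^k = (5.0, 5.0), subgradient = b - a^T x = -3.0
  y^{k+1} = 3.3 + 0.05*-3.0 = 3.15
Dual objective at y_4 = 3.15: reduced costs (-3.6, -0.15), box minimizer x = (5.0, 5.0)
g(y_4) = b*y + (c1 - a1*y)*x1 + (c2 - a2*y)*x2 = 22*3.15 + (-3.6)*5.0 + (-0.15)*5.0 = 69.3 - 18.0 - 0.75 = 50.55


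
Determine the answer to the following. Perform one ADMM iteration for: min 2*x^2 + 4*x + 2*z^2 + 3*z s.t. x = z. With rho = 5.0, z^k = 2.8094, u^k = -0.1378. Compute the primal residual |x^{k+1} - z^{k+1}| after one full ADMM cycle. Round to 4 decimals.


ADMM iteration with rho = 5.0, z^k = 2.8094, u^k = -0.1378
Step 1: x-update.
Minimize 2*x^2 + 4*x + (5.0/2)*(x - 2.8094 - 0.1378)^2
FOC: (2*2 + 5.0)*x = -4 + 5.0*(2.8094 + 0.1378)
x^{k+1} = 1.1929
Step 2: z-update.
Minimize 2*z^2 + 3*z + (5.0/2)*(1.1929 - z - 0.1378)^2
FOC: (2*2 + 5.0)*z = -3 + 5.0*(1.1929 - 0.1378)
z^{k+1} = 0.2528
Step 3: u-update.
u^{k+1} = -0.1378 + 1.1929 - 0.2528 = 0.8023
Step 4: Primal residual = |1.1929 - 0.2528| = 0.9401


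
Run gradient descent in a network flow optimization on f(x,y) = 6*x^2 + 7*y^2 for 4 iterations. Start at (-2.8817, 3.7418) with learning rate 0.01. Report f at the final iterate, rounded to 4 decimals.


Gradient descent on f(x,y) = 6*x^2 + 7*y^2.
Starting point: (-2.8817, 3.7418), alpha = 0.01
Step 1: grad_x = 2*6*-2.8817 = -34.5804, grad_y = 2*7*3.7418 = 52.3852
  x_1 = -2.8817 - 0.01*-34.5804 = -2.5359
  y_1 = 3.7418 - 0.01*52.3852 = 3.2179
Step 2: grad_x = 2*6*-2.5359 = -30.4308, grad_y = 2*7*3.2179 = 45.0513
  x_2 = -2.5359 - 0.01*-30.4308 = -2.2316
  y_2 = 3.2179 - 0.01*45.0513 = 2.7674
Step 3: grad_x = 2*6*-2.2316 = -26.7791, grad_y = 2*7*2.7674 = 38.7441
  x_3 = -2.2316 - 0.01*-26.7791 = -1.9638
  y_3 = 2.7674 - 0.01*38.7441 = 2.38
Step 4: grad_x = 2*6*-1.9638 = -23.5656, grad_y = 2*7*2.38 = 33.3199
  x_4 = -1.9638 - 0.01*-23.5656 = -1.7281
  y_4 = 2.38 - 0.01*33.3199 = 2.0468
f(-1.7281, 2.0468) = 6*(-1.7281)^2 + 7*2.0468^2 = 47.2444


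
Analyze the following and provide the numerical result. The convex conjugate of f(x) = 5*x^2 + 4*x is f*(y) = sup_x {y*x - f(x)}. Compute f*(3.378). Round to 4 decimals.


f*(y) = sup_x {y*x - a*x^2 - b*x} = sup_x {(y-b)*x - a*x^2}
FOC: (y - b) - 2a*x = 0 => x* = (y - b)/(2a)
x* = (3.378 - 4)/(2*5) = -0.0622
f*(3.378) = (y-b)^2/(4a) = (3.378 - 4)^2/(4*5)
= 0.3869/20 = 0.0193


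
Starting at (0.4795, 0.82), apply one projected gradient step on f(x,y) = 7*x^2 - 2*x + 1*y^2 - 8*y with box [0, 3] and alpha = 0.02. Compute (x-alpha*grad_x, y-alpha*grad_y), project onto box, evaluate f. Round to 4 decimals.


Step 1: Compute gradient at (0.4795, 0.82).
grad_x = 2*7*0.4795 - 2 = 4.713
grad_y = 2*1*0.82 - 8 = -6.36
Step 2: Gradient step.
x_raw = 0.4795 - 0.02*4.713 = 0.3852
y_raw = 0.82 - 0.02*-6.36 = 0.9472
Step 3: Project onto [0, 3].
x_proj = clip(0.3852) = 0.3852
y_proj = clip(0.9472) = 0.9472
Step 4: Evaluate f.
f(0.3852, 0.9472) = -6.412


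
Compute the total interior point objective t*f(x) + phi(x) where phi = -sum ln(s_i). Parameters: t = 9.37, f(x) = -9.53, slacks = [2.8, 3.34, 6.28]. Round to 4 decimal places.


Step 1: Compute log-barrier.
ln values: [1.0296, 1.206, 1.8374]
phi = -(1.0296 + 1.206 + 1.8374) = -4.073
Step 2: Compute augmented objective.
t*f(x) = 9.37*-9.53 = -89.2961
Total = -89.2961 - 4.073 = -93.3691


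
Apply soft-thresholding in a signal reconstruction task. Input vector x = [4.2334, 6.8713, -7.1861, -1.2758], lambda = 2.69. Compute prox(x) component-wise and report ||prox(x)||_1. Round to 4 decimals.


Soft-thresholding with lambda = 2.69:
prox(4.2334) = sign(4.2334)*max(|4.2334| - 2.69, 0) = 1.5434
prox(6.8713) = sign(6.8713)*max(|6.8713| - 2.69, 0) = 4.1813
prox(-7.1861) = sign(-7.1861)*max(|-7.1861| - 2.69, 0) = -4.4961
prox(-1.2758) = sign(-1.2758)*max(|-1.2758| - 2.69, 0) = 0.0
prox(x) = [1.5434, 4.1813, -4.4961, 0.0]
||prox(x)||_1 = 1.5434 + 4.1813 + 4.4961 + 0.0 = 10.2208


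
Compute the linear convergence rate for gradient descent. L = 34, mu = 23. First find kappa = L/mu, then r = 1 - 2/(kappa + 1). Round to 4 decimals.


Step 1: Compute the condition number.
kappa = L/mu = 34/23 = 1.4783
Step 2: Compute the convergence rate.
r = 1 - 2/(kappa + 1) = 1 - 2*mu/(L + mu) = (L - mu)/(L + mu) = 11/57 = 0.193


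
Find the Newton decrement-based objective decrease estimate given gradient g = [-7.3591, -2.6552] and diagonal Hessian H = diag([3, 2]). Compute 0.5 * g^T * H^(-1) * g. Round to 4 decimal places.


Step 1: H is diagonal, so H^(-1) * g = [-2.453, -1.3276].
Step 2: g^T H^(-1) g = sum_i g_i^2 / H_ii
  = (-7.3591)^2/3 + (-2.6552)^2/2
  = 18.0521 + 3.525 = 21.5772
Step 3: Objective decrease = 0.5 * g^T H^(-1) g = 10.7886


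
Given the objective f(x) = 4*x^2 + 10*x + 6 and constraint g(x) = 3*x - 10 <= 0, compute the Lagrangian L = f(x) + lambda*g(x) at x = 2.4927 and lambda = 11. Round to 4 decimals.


Step 1: Evaluate f(x).
f(2.4927) = 4*2.4927^2 + 10*2.4927 + 6 = 55.7812
Step 2: Evaluate g(x).
g(2.4927) = 3*2.4927 - 10 = -2.5219
Step 3: Compute Lagrangian.
L = 55.7812 + 11*-2.5219 = 28.0403


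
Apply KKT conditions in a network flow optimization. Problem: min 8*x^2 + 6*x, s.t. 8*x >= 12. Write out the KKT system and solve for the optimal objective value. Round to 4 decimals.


Step 1: Try lambda = 0 (constraint inactive).
x_unc = -6/(2*8) = -0.375
Check: 8*-0.375 = -3.0 < 12 -- violated!
Step 2: Constraint must be active: 8*x = 12
x* = 12/8 = 1.5
lambda = (2*8*1.5 + 6)/8 = 3.75
Step 3: Compute optimal value.
f(x*) = 8*1.5^2 + 6*1.5 = 27.0


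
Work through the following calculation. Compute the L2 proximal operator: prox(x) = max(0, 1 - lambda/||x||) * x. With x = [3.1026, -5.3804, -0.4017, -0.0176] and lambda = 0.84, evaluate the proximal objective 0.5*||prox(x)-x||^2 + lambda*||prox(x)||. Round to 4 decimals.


Step 1: Compute ||x||.
||x|| = 6.2239
Step 2: Compute scaling factor.
scale = max(0, 1 - 0.84/6.2239) = 0.865
Step 3: prox(x) = [2.6839, -4.6542, -0.3475, -0.0152]
||prox(x)|| = 5.3839
Step 4: Proximal objective.
0.5*||prox-x||^2 = 0.3528
lambda*||prox|| = 4.5225
Total = 4.8752


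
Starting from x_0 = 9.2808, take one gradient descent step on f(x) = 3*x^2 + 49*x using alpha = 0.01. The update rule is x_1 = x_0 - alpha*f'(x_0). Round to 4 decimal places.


We compute the gradient at x_0 and apply the update.
f'(x) = 6*x + 49
f'(9.2808) = 6*9.2808 + 49 = 104.6848
x_1 = 9.2808 - 0.01*104.6848 = 8.234


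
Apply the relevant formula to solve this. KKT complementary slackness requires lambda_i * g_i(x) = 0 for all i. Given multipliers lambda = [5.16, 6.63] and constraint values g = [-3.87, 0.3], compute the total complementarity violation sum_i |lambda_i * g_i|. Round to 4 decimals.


KKT complementary slackness check:
lambda_1 * g_1 = 5.16 * -3.87 = -19.9692
lambda_2 * g_2 = 6.63 * 0.3 = 1.989
Total violation = 19.9692 + 1.989 = 21.9582


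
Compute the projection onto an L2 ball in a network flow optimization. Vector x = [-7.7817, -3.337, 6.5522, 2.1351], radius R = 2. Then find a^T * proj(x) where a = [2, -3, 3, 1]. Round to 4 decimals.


Step 1: Compute ||x|| (intermediates to 6 decimals).
||x|| = sqrt((-7.7817)^2 + (-3.337)^2 + 6.5522^2 + 2.1351^2) = 10.916978
Step 2: Project.
Since ||x|| > R, scale = R/||x|| = 2/10.916978 = 0.183201, proj(x) = scale * x
proj(x) = [-1.425615, -0.611342, 1.20037, 0.391152]
Step 3: Dot product.
a^T * proj(x) = 2*(-1.425615) - 3*(-0.611342) + 3*1.20037 + 1*0.391152 = 2.9751


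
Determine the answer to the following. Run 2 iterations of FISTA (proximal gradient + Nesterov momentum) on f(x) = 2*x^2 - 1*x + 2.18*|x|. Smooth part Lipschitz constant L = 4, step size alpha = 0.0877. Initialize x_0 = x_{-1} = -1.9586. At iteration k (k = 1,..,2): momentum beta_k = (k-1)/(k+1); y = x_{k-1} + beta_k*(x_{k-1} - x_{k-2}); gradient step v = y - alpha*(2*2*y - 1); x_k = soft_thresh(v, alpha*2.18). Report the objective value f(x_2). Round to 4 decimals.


FISTA on f(x) = 2*x^2 - 1*x + 2.18*|x|
L = 4, alpha = 0.0877
Iteration 1: beta = 0.0, y = -1.9586 + 0.0*(-1.9586 + 1.9586) = -1.9586
  grad(y) = -8.8344, v = y - alpha*grad = -1.1838
  prox(v) = soft_thresh(-1.1838, 0.1912) = -0.9926
Iteration 2: beta = 0.3333, y = -0.9926 + 0.3333*(-0.9926 + 1.9586) = -0.6706
  grad(y) = -3.6826, v = y - alpha*grad = -0.3477
  prox(v) = soft_thresh(-0.3477, 0.1912) = -0.1565
f(x_2) = 2*(-0.1565)^2 - 1*(-0.1565) + 2.18*|-0.1565| = 0.5467


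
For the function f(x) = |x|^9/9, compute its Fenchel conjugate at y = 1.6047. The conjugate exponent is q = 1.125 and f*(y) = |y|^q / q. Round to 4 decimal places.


The conjugate exponent q satisfies 1/p + 1/q = 1.
p = 9, so q = 9/(9 - 1) = 1.125
|y|^q = 1.6047^1.125 = 1.7024
f*(1.6047) = 1.7024 / 1.125 = 1.5133


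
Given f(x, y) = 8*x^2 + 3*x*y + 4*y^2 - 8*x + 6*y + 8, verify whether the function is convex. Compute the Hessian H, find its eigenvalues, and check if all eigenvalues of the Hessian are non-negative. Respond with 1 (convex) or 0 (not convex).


The Hessian of f(x,y) = 8*x^2 + 3*x*y + 4*y^2 - 8*x + 6*y + 8 is:
H = [[16, 3], [3, 8]]
Trace = 16 + 8 = 24
Determinant = 16*8 - (3)^2 = 119
Discriminant = (24)^2 - 4*119 = 100.0
Eigenvalues: lambda_1 = 7.0, lambda_2 = 17.0
The function is convex.

1


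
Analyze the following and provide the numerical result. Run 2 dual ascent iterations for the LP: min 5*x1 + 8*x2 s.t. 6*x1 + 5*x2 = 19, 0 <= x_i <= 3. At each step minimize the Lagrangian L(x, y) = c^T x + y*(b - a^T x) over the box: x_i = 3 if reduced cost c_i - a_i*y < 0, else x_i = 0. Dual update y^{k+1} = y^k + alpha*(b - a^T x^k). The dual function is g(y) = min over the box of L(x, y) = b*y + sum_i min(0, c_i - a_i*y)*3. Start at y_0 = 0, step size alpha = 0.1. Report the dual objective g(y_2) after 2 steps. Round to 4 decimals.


Dual ascent for LP: min 5*x1 + 8*x2, 6*x1 + 5*x2 = 19, 0 <= x_i <= 3
Step 1: y^k = 0.0, reduced costs: (5.0, 8.0)
  x^k = (0.0, 0.0), subgradient = b - a^T x = 19.0
  y^{k+1} = 0.0 + 0.1*19.0 = 1.9
Step 2: y^k = 1.9, reduced costs: (-6.4, -1.5)
  x^k = (3.0, 3.0), subgradient = b - a^T x = -14.0
  y^{k+1} = 1.9 + 0.1*-14.0 = 0.5
Dual objective at y_2 = 0.5: reduced costs (2.0, 5.5), box minimizer x = (0.0, 0.0)
g(y_2) = b*y + (c1 - a1*y)*x1 + (c2 - a2*y)*x2 = 19*0.5 + 2.0*0.0 + 5.5*0.0 = 9.5 + 0.0 + 0.0 = 9.5


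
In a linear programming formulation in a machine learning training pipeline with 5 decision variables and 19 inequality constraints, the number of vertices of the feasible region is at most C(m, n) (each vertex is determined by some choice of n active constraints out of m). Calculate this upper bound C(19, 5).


Each vertex corresponds to some choice of n active constraints out of m, so the number of vertices is at most C(m, n) = m! / (n!(m-n)!).
m = 19, n = 5
Numerator: 19 * 18 * 17 * 16 * 15
Denominator: 5! = 120
C(19, 5) = 11628


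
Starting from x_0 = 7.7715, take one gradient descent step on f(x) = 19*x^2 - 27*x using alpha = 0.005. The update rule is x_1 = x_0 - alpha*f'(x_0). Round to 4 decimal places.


We compute the gradient at x_0 and apply the update.
f'(x) = 38*x - 27
f'(7.7715) = 38*7.7715 - 27 = 268.317
x_1 = 7.7715 - 0.005*268.317 = 6.4299


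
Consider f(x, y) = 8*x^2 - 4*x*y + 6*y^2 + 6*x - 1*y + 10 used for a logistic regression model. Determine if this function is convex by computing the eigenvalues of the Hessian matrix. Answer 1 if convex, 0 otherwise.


The Hessian of f(x,y) = 8*x^2 - 4*x*y + 6*y^2 + 6*x - 1*y + 10 is:
H = [[16, -4], [-4, 12]]
Trace = 16 + 12 = 28
Determinant = 16*12 - (-4)^2 = 176
Discriminant = (28)^2 - 4*176 = 80.0
Eigenvalues: lambda_1 = 9.5279, lambda_2 = 18.4721
The function is convex.

1


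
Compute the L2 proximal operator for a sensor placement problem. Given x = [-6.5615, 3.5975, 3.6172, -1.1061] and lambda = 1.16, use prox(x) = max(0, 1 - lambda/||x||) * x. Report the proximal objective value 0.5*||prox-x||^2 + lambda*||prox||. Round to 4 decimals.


Step 1: Compute ||x||.
||x|| = 8.3847
Step 2: Compute scaling factor.
scale = max(0, 1 - 1.16/8.3847) = 0.8617
Step 3: prox(x) = [-5.6537, 3.0998, 3.1168, -0.9531]
||prox(x)|| = 7.2247
Step 4: Proximal objective.
0.5*||prox-x||^2 = 0.6728
lambda*||prox|| = 8.3807
Total = 9.0534


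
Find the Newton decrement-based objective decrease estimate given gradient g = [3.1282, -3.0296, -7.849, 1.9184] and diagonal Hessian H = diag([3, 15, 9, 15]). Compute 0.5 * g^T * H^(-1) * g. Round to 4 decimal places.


Step 1: H is diagonal, so H^(-1) * g = [1.0427, -0.202, -0.8721, 0.1279].
Step 2: g^T H^(-1) g = sum_i g_i^2 / H_ii
  = (3.1282)^2/3 + (-3.0296)^2/15 + (-7.849)^2/9 + (1.9184)^2/15
  = 3.2619 + 0.6119 + 6.8452 + 0.2454 = 10.9643
Step 3: Objective decrease = 0.5 * g^T H^(-1) g = 5.4822


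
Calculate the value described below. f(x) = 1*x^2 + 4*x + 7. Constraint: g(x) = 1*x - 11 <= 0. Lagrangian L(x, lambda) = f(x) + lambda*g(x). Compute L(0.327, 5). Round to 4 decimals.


Step 1: Evaluate f(x).
f(0.327) = 1*0.327^2 + 4*0.327 + 7 = 8.4149
Step 2: Evaluate g(x).
g(0.327) = 1*0.327 - 11 = -10.673
Step 3: Compute Lagrangian.
L = 8.4149 + 5*-10.673 = -44.9501


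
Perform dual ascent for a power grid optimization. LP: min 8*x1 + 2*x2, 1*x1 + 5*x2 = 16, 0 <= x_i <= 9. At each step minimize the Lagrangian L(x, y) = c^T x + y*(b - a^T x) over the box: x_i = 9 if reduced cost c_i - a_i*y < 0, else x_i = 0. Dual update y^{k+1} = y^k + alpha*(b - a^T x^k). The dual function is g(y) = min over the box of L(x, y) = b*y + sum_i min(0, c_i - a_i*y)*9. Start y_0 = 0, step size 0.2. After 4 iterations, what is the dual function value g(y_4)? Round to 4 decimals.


Dual ascent for LP: min 8*x1 + 2*x2, 1*x1 + 5*x2 = 16, 0 <= x_i <= 9
Step 1: y^k = 0.0, reduced costs: (8.0, 2.0)
  x^k = (0.0, 0.0), subgradient = b - a^T x = 16.0
  y^{k+1} = 0.0 + 0.2*16.0 = 3.2
Step 2: y^k = 3.2, reduced costs: (4.8, -14.0)
  x^k = (0.0, 9.0), subgradient = b - a^T x = -29.0
  y^{k+1} = 3.2 + 0.2*-29.0 = -2.6
Step 3: y^k = -2.6, reduced costs: (10.6, 15.0)
  x^k = (0.0, 0.0), subgradient = b - a^T x = 16.0
  y^{k+1} = -2.6 + 0.2*16.0 = 0.6
Step 4: y^k = 0.6, reduced costs: (7.4, -1.0)
  x^k = (0.0, 9.0), subgradient = b - a^T x = -29.0
  y^{k+1} = 0.6 + 0.2*-29.0 = -5.2
Dual objective at y_4 = -5.2: reduced costs (13.2, 28.0), box minimizer x = (0.0, 0.0)
g(y_4) = b*y + (c1 - a1*y)*x1 + (c2 - a2*y)*x2 = 16*(-5.2) + 13.2*0.0 + 28.0*0.0 = -83.2 + 0.0 + 0.0 = -83.2


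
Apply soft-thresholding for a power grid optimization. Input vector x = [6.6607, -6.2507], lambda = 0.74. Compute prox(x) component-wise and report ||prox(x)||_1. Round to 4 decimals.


Soft-thresholding with lambda = 0.74:
prox(6.6607) = sign(6.6607)*max(|6.6607| - 0.74, 0) = 5.9207
prox(-6.2507) = sign(-6.2507)*max(|-6.2507| - 0.74, 0) = -5.5107
prox(x) = [5.9207, -5.5107]
||prox(x)||_1 = 5.9207 + 5.5107 = 11.4314


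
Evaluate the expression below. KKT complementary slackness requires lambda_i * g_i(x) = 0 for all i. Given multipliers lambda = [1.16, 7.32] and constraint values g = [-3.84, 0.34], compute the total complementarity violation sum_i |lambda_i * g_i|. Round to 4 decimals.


KKT complementary slackness check:
lambda_1 * g_1 = 1.16 * -3.84 = -4.4544
lambda_2 * g_2 = 7.32 * 0.34 = 2.4888
Total violation = 4.4544 + 2.4888 = 6.9432


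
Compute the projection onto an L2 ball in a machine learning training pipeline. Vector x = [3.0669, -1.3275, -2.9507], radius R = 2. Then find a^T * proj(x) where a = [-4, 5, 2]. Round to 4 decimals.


Step 1: Compute ||x|| (intermediates to 6 decimals).
||x|| = sqrt(3.0669^2 + (-1.3275)^2 + (-2.9507)^2) = 4.458112
Step 2: Project.
Since ||x|| > R, scale = R/||x|| = 2/4.458112 = 0.44862, proj(x) = scale * x
proj(x) = [1.375873, -0.595543, -1.323743]
Step 3: Dot product.
a^T * proj(x) = -4*1.375873 + 5*(-0.595543) + 2*(-1.323743) = -11.1287


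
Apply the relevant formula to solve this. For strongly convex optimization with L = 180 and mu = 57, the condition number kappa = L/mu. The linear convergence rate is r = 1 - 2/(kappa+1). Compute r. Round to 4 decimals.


Step 1: Compute the condition number.
kappa = L/mu = 180/57 = 3.1579
Step 2: Compute the convergence rate.
r = 1 - 2/(kappa + 1) = 1 - 2*mu/(L + mu) = (L - mu)/(L + mu) = 123/237 = 0.519


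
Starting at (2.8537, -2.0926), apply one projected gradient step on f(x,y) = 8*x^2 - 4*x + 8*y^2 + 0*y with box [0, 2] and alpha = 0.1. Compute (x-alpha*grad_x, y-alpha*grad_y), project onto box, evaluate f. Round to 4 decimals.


Step 1: Compute gradient at (2.8537, -2.0926).
grad_x = 2*8*2.8537 - 4 = 41.6592
grad_y = 2*8*-2.0926 + 0 = -33.4816
Step 2: Gradient step.
x_raw = 2.8537 - 0.1*41.6592 = -1.3122
y_raw = -2.0926 - 0.1*-33.4816 = 1.2556
Step 3: Project onto [0, 2].
x_proj = clip(-1.3122) = 0.0
y_proj = clip(1.2556) = 1.2556
Step 4: Evaluate f.
f(0.0, 1.2556) = 12.6114


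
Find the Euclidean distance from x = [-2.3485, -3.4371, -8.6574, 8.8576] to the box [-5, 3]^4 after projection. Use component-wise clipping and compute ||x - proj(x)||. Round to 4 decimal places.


Project each component onto [-5, 3].
clip(-2.3485) = -2.3485, clip(-3.4371) = -3.4371, clip(-8.6574) = -5.0, clip(8.8576) = 3.0
Projection = [-2.3485, -3.4371, -5.0, 3.0]
Squared diffs: [0.0, 0.0, 13.3766, 34.3115]
Distance = sqrt(47.6881) = 6.9057


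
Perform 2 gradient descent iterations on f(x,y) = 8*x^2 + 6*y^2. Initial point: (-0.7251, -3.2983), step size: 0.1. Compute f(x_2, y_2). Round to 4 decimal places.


Gradient descent on f(x,y) = 8*x^2 + 6*y^2.
Starting point: (-0.7251, -3.2983), alpha = 0.1
Step 1: grad_x = 2*8*-0.7251 = -11.6016, grad_y = 2*6*-3.2983 = -39.5796
  x_1 = -0.7251 - 0.1*-11.6016 = 0.4351
  y_1 = -3.2983 - 0.1*-39.5796 = 0.6597
Step 2: grad_x = 2*8*0.4351 = 6.961, grad_y = 2*6*0.6597 = 7.9159
  x_2 = 0.4351 - 0.1*6.961 = -0.261
  y_2 = 0.6597 - 0.1*7.9159 = -0.1319
f(-0.261, -0.1319) = 8*(-0.261)^2 + 6*(-0.1319)^2 = 0.6496
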